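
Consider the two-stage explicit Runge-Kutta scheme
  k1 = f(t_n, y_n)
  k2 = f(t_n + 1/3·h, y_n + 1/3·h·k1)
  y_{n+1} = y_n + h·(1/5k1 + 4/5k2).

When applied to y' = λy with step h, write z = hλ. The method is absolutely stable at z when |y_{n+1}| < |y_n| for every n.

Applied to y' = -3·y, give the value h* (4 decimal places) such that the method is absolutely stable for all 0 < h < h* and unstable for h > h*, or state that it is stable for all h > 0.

With y'=λy (z=hλ):
  k1=λy_n ⇒ h·k1=z·y_n;  k2=λ(1+1/3z)y_n ⇒ h·k2=z(1+1/3z)y_n
  y_{n+1}/y_n = 1 + 1/5z + 4/5z(1+1/3z) = 1 + z + 4/15z²
  ⇒ R(z) = 1 + z + 4/15z².

Boundary: |R(x)|=1, x<0.
x=-1.51: |R|=0.0980
R=1: x+4/15x²=0 ⇒ x=−15/4=-3.7500; min R=1−1/(4·4/15)=0.0625>−1
Confirm numerically:
  x=-2.592: |R|=0.19959 <1
  x=-2.220: |R|=0.09424 <1
  x=-2.128: |R|=0.07957 <1
  x=-4.222: |R|=1.53141 >1
  x=-4.148: |R|=1.44024 >1
  x=-3.992: |R|=1.25762 >1
Interval (-3.7500, 0).

(-3.7500,0); λ=-3 ⇒ h* = (15/4)/3 = 1.2500.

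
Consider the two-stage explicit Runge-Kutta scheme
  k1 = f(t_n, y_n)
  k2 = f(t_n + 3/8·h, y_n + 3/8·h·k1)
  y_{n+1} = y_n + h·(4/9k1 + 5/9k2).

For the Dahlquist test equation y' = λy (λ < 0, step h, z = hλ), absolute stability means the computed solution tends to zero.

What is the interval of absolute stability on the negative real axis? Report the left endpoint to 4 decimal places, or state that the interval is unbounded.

On y'=λy, z=hλ:
  k1=λy_n ⇒ h·k1=z·y_n;  k2=λ(1+3/8z)y_n ⇒ h·k2=z(1+3/8z)y_n
  y_{n+1}/y_n = 1 + 4/9z + 5/9z(1+3/8z) = 1 + z + 5/24z²
  so R(z) = 1 + z + 5/24z².

Find x<0 with |R(x)|<1.
x=-0.55: |R|=0.5130
R=1: x+5/24x²=0 ⇒ x=−24/5=-4.8000; min R=1−1/(4·5/24)=-0.2000>−1
Confirm numerically:
  x=-2.721: |R|=0.17853 <1
  x=-2.651: |R|=0.18687 <1
  x=-2.301: |R|=0.19796 <1
  x=-2.052: |R|=0.17477 <1
  x=-5.220: |R|=1.45675 >1
  x=-5.064: |R|=1.27852 >1
  x=-4.823: |R|=1.02311 >1
So |R|<1 on (-4.8000, 0).

(-4.8000, 0).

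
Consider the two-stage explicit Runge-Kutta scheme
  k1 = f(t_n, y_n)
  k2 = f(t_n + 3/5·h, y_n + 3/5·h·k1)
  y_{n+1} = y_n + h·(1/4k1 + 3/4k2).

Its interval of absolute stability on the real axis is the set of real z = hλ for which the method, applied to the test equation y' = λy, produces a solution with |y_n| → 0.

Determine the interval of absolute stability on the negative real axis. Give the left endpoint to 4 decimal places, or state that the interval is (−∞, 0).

z∈(-2.2222,0).

On y'=λy, z=hλ:
  k1=λy_n ⇒ h·k1=z·y_n;  k2=λ(1+3/5z)y_n ⇒ h·k2=z(1+3/5z)y_n
  y_{n+1}/y_n = 1 + 1/4z + 3/4z(1+3/5z) = 1 + z + 9/20z²
  so R(z) = 1 + z + 9/20z².

Boundary: |R(x)|=1, x<0.
x=-1.55: |R|=0.5311
R=1: x+9/20x²=0 ⇒ x=−20/9=-2.2222; min R=1−1/(4·9/20)=0.4444>−1
Confirm numerically:
  x=-1.898: |R|=0.72308 <1
  x=-1.843: |R|=0.68549 <1
  x=-1.292: |R|=0.45917 <1
  x=-1.163: |R|=0.44566 <1
  x=-2.689: |R|=1.56482 >1
  x=-2.569: |R|=1.40089 >1
Stable set (-2.2222, 0).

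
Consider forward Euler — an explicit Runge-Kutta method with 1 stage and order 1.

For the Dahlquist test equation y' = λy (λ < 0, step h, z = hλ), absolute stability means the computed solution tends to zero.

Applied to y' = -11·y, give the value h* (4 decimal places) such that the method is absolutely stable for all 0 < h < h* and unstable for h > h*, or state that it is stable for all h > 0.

(-2.0000,0); λ=-11 ⇒ h* = 0.1818.

On y'=λy, z=hλ:
  order 1, 1-stage ⇒ R(z)=1+z
  (e.g. R(-1.44)=-0.44000, |R|=0.44000)

Solve |R(x)|<1 on ℝ⁻.
x=-1.44: |R|=0.4400
|R(-2.26)|=1.2600 |R(-1.44)|=0.4400 |R(-1.29)|=0.2900
Bisect:
  x_lo=-2.6875 |R|=1.6875  x_hi=-0.2874 |R|=0.7126
  mid=-1.48744 |R|=0.48744 →hi
  mid=-2.08748 |R|=1.08748 →lo
  mid=-1.78746 |R|=0.78746 →hi
  mid=-1.93747 |R|=0.93747 →hi
  mid=-2.01247 |R|=1.01247 →lo
  mid=-1.97497 |R|=0.97497 →hi
  mid=-1.99372 |R|=0.99372 →hi
  mid=-2.00310 |R|=1.00310 →lo
  mid=-1.99841 |R|=0.99841 →hi
  mid=-2.00075 |R|=1.00075 →lo
  ...
  [-2.00002,-1.99987] ⇒ x*=-2.0000
Interval (-2.0000, 0).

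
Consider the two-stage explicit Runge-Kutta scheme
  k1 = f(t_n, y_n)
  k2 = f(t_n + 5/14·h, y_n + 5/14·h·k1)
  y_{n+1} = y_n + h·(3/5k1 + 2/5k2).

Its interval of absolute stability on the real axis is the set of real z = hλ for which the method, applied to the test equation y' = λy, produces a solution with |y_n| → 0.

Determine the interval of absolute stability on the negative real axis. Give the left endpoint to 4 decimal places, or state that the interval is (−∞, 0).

With y'=λy (z=hλ):
  k1=λy_n ⇒ h·k1=z·y_n;  k2=λ(1+5/14z)y_n ⇒ h·k2=z(1+5/14z)y_n
  y_{n+1}/y_n = 1 + 3/5z + 2/5z(1+5/14z) = 1 + z + 1/7z²
  Hence R(z) = 1 + z + 1/7z².

Solve |R(x)|<1 on ℝ⁻.
x=-0.73: |R|=0.3461
R=1: x+1/7x²=0 ⇒ x=−7=-7.0000; min R=1−1/(4·1/7)=-0.7500>−1
Confirm numerically:
  x=-6.153: |R|=0.25549 <1
  x=-5.559: |R|=0.14436 <1
  x=-5.307: |R|=0.28354 <1
  x=-4.093: |R|=0.69976 <1
  x=-7.584: |R|=1.63272 >1
  x=-7.562: |R|=1.60712 >1
  x=-7.477: |R|=1.50950 >1
Interval (-7.0000, 0).

z∈(-7.0000,0).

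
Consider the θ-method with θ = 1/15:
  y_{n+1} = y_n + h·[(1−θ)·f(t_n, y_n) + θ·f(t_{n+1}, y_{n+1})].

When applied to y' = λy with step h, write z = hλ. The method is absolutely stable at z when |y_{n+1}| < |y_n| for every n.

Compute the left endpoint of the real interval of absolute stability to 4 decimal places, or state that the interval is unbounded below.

z* = -2.3077.

On y'=λy, z=hλ:
  y_{n+1} = y_n + z·[14/15·y_n + 1/15·y_{n+1}] ⇒ (1 − 1/15z)y_{n+1} = (1 + 14/15z)y_n
  Hence R(z) = (1 + 14/15z)/(1 − 1/15z).

Solve |R(x)|<1 on ℝ⁻.
x=-1.27: |R|=0.1709
R=−1: 1+14/15x = −1+1/15x ⇒ -13/15x=2 ⇒ x=2/(-13/15)=-2.3077
Confirm numerically:
  x=-2.281: |R|=0.97992 <1
  x=-1.692: |R|=0.52049 <1
  x=-1.352: |R|=0.24022 <1
  x=-1.313: |R|=0.20732 <1
  x=-2.707: |R|=1.29316 >1
  x=-2.468: |R|=1.11930 >1
  x=-2.375: |R|=1.05036 >1
So |R|<1 on (-2.3077, 0).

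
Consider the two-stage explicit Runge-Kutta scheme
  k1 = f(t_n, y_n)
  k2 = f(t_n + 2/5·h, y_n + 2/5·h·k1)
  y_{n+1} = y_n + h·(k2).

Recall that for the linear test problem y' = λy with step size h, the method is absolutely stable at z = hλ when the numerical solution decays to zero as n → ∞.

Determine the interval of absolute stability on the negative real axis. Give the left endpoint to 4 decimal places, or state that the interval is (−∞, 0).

Set f=λy, z=hλ:
  k1=λy_n ⇒ h·k1=z·y_n;  k2=λ(1+2/5z)y_n ⇒ h·k2=z(1+2/5z)y_n
  y_{n+1}/y_n = 1 + z(1+2/5z) = 1 + z + 2/5z²
  R(z) = 1 + z + 2/5z².

Need |R(x)|<1, x<0.
x=-0.99: |R|=0.4020
R=1: x+2/5x²=0 ⇒ x=−5/2=-2.5000; min R=1−1/(4·2/5)=0.3750>−1
Confirm numerically:
  x=-2.211: |R|=0.74441 <1
  x=-1.161: |R|=0.37817 <1
  x=-1.097: |R|=0.38436 <1
  x=-2.663: |R|=1.17363 >1
  x=-2.654: |R|=1.16349 >1
  x=-2.565: |R|=1.06669 >1
Interval (-2.5000, 0).

(-2.5000, 0).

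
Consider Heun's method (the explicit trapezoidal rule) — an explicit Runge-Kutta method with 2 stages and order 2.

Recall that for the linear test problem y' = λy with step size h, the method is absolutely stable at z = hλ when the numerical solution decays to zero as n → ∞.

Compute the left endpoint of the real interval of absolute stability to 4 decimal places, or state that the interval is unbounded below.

Set f=λy, z=hλ:
  order 2, 2-stage ⇒ R(z)=1+z+z^2/2
  (e.g. R(-1.28)=0.53920, |R|=0.53920)

Find x<0 with |R(x)|<1.
x=-1.28: |R|=0.5392
|R(-0.95)|=0.5012 |R(-0.86)|=0.5098 |R(-0.54)|=0.6058
Bisect:
  x_lo=-2.4315 |R|=1.5246  x_hi=-0.0707 |R|=0.9318
  mid=-1.25109 |R|=0.53152 →hi
  mid=-1.84129 |R|=0.85389 →hi
  mid=-2.13639 |R|=1.14569 →lo
  mid=-1.98884 |R|=0.98890 →hi
  mid=-2.06262 |R|=1.06458 →lo
  mid=-2.02573 |R|=1.02606 →lo
  mid=-2.00729 |R|=1.00731 →lo
  mid=-1.99806 |R|=0.99807 →hi
  mid=-2.00268 |R|=1.00268 →lo
  mid=-2.00037 |R|=1.00037 →lo
  ...
  [-2.00008,-1.99994] ⇒ x*=-2.0000
Interval (-2.0000, 0).

left endpoint -2.0000.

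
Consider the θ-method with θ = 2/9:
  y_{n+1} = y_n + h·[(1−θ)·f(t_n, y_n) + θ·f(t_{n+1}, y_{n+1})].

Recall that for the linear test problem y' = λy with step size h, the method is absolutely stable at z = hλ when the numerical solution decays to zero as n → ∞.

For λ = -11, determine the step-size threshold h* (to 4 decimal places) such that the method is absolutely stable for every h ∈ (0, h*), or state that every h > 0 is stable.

(-3.6000,0); λ=-11 ⇒ h* = (18/5)/11 = 0.3273.

Test eqn y'=λy, z=hλ:
  y_{n+1} = y_n + z·[7/9·y_n + 2/9·y_{n+1}] ⇒ (1 − 2/9z)y_{n+1} = (1 + 7/9z)y_n
  ⇒ R(z) = (1 + 7/9z)/(1 − 2/9z).

Boundary: |R(x)|=1, x<0.
x=-0.95: |R|=0.2156
R=−1: 1+7/9x = −1+2/9x ⇒ -5/9x=2 ⇒ x=2/(-5/9)=-3.6000
Confirm numerically:
  x=-3.561: |R|=0.98790 <1
  x=-2.962: |R|=0.78625 <1
  x=-1.921: |R|=0.34629 <1
  x=-1.538: |R|=0.14624 <1
  x=-4.123: |R|=1.15163 >1
  x=-3.934: |R|=1.09900 >1
  x=-3.815: |R|=1.06464 >1
So |R|<1 on (-3.6000, 0).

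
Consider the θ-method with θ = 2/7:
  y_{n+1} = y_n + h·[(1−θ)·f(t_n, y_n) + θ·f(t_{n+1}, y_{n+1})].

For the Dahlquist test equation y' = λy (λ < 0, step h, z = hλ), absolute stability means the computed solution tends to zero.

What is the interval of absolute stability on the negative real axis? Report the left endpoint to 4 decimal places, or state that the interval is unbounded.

(-4.6667, 0).

Set f=λy, z=hλ:
  y_{n+1} = y_n + z·[5/7·y_n + 2/7·y_{n+1}] ⇒ (1 − 2/7z)y_{n+1} = (1 + 5/7z)y_n
  ⇒ R(z) = (1 + 5/7z)/(1 − 2/7z).

Boundary: |R(x)|=1, x<0.
x=-1.68: |R|=0.1351
R=−1: 1+5/7x = −1+2/7x ⇒ -3/7x=2 ⇒ x=2/(-3/7)=-4.6667
Confirm numerically:
  x=-4.324: |R|=0.93430 <1
  x=-3.074: |R|=0.63660 <1
  x=-2.799: |R|=0.55525 <1
  x=-2.563: |R|=0.47955 <1
  x=-5.077: |R|=1.07176 >1
  x=-4.945: |R|=1.04944 >1
  x=-4.785: |R|=1.02142 >1
Interval (-4.6667, 0).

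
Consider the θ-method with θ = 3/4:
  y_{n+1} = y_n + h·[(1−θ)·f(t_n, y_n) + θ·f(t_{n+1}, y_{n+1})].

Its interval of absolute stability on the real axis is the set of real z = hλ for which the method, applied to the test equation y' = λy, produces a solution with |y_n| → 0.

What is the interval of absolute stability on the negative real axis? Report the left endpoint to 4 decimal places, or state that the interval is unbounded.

Set f=λy, z=hλ:
  y_{n+1} = y_n + z·[1/4·y_n + 3/4·y_{n+1}] ⇒ (1 − 3/4z)y_{n+1} = (1 + 1/4z)y_n
  ⇒ R(z) = (1 + 1/4z)/(1 − 3/4z).

Find x<0 with |R(x)|<1.
x=-0.49: |R|=0.6417
x=-2: |R|=0.2000
x=-10: |R|=0.1765
x=-100: |R|=0.3158
θ=3/4≥1/2 ⇒ |1+1/4x|<|1−3/4x| ∀x<0 ⇒ interval (−∞,0).

(−∞, 0) — no finite endpoint.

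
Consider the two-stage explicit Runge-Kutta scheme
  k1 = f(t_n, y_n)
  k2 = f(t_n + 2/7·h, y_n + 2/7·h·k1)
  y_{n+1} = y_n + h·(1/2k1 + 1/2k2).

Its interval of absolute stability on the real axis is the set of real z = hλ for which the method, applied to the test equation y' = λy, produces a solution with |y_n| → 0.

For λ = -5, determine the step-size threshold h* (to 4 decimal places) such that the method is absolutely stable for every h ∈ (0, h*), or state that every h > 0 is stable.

With y'=λy (z=hλ):
  k1=λy_n ⇒ h·k1=z·y_n;  k2=λ(1+2/7z)y_n ⇒ h·k2=z(1+2/7z)y_n
  y_{n+1}/y_n = 1 + 1/2z + 1/2z(1+2/7z) = 1 + z + 1/7z²
  so R(z) = 1 + z + 1/7z².

Boundary: |R(x)|=1, x<0.
x=-0.38: |R|=0.6406
R=1: x+1/7x²=0 ⇒ x=−7=-7.0000; min R=1−1/(4·1/7)=-0.7500>−1
Confirm numerically:
  x=-6.196: |R|=0.28835 <1
  x=-5.691: |R|=0.06422 <1
  x=-4.135: |R|=0.69240 <1
  x=-2.857: |R|=0.69094 <1
  x=-7.568: |R|=1.61409 >1
  x=-7.271: |R|=1.28149 >1
  x=-7.102: |R|=1.10349 >1
So |R|<1 on (-7.0000, 0).

(-7.0000,0); λ=-5 ⇒ h* = (7)/5 = 1.4000.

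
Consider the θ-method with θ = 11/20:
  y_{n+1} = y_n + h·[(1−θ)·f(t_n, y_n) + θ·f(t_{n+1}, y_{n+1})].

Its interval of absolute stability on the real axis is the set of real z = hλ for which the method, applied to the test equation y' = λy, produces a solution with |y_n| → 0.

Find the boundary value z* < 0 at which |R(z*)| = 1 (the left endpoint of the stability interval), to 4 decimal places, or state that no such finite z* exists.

With y'=λy (z=hλ):
  y_{n+1} = y_n + z·[9/20·y_n + 11/20·y_{n+1}] ⇒ (1 − 11/20z)y_{n+1} = (1 + 9/20z)y_n
  so R(z) = (1 + 9/20z)/(1 − 11/20z).

Boundary: |R(x)|=1, x<0.
x=-1.24: |R|=0.2628
x=-2: |R|=0.0476
x=-10: |R|=0.5385
x=-100: |R|=0.7857
θ=11/20≥1/2 ⇒ |1+9/20x|<|1−11/20x| ∀x<0 ⇒ stable on all of ℝ⁻.

unbounded; (−∞, 0).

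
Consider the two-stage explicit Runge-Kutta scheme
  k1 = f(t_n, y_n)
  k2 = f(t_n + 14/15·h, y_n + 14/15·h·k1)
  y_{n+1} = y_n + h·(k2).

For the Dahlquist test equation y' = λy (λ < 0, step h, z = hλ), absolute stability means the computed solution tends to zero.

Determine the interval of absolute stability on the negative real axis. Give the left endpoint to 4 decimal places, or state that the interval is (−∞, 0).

(-1.0714, 0).

Test eqn y'=λy, z=hλ:
  k1=λy_n ⇒ h·k1=z·y_n;  k2=λ(1+14/15z)y_n ⇒ h·k2=z(1+14/15z)y_n
  y_{n+1}/y_n = 1 + z(1+14/15z) = 1 + z + 14/15z²
  ⇒ R(z) = 1 + z + 14/15z².

Solve |R(x)|<1 on ℝ⁻.
x=-1.57: |R|=1.7306
R=1: x+14/15x²=0 ⇒ x=−15/14=-1.0714; min R=1−1/(4·14/15)=0.7321>−1
Confirm numerically:
  x=-0.953: |R|=0.89466 <1
  x=-0.859: |R|=0.82969 <1
  x=-0.817: |R|=0.80599 <1
  x=-0.671: |R|=0.74922 <1
  x=-1.636: |R|=1.86206 >1
  x=-1.632: |R|=1.85386 >1
  x=-1.222: |R|=1.17173 >1
Stable set (-1.0714, 0).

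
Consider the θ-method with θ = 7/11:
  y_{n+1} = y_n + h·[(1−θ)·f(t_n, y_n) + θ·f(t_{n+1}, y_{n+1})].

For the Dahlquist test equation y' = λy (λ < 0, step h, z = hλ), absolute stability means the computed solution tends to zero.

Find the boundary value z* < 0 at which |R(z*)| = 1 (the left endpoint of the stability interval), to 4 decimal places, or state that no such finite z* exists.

With y'=λy (z=hλ):
  y_{n+1} = y_n + z·[4/11·y_n + 7/11·y_{n+1}] ⇒ (1 − 7/11z)y_{n+1} = (1 + 4/11z)y_n
  so R(z) = (1 + 4/11z)/(1 − 7/11z).

Solve |R(x)|<1 on ℝ⁻.
x=-0.81: |R|=0.4655
x=-2: |R|=0.1200
x=-10: |R|=0.3580
x=-100: |R|=0.5471
θ=7/11≥1/2 ⇒ |1+4/11x|<|1−7/11x| ∀x<0 ⇒ stable on all of ℝ⁻.

(−∞, 0) — no finite endpoint.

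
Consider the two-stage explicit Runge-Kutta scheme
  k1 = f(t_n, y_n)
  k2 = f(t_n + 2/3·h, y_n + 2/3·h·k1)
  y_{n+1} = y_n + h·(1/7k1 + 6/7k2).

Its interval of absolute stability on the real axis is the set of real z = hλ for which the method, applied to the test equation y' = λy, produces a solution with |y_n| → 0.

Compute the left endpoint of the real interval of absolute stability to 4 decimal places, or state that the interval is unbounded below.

With y'=λy (z=hλ):
  k1=λy_n ⇒ h·k1=z·y_n;  k2=λ(1+2/3z)y_n ⇒ h·k2=z(1+2/3z)y_n
  y_{n+1}/y_n = 1 + 1/7z + 6/7z(1+2/3z) = 1 + z + 4/7z²
  so R(z) = 1 + z + 4/7z².

Need |R(x)|<1, x<0.
x=-1.26: |R|=0.6472
R=1: x+4/7x²=0 ⇒ x=−7/4=-1.7500; min R=1−1/(4·4/7)=0.5625>−1
Confirm numerically:
  x=-1.426: |R|=0.73599 <1
  x=-1.357: |R|=0.69526 <1
  x=-1.116: |R|=0.59569 <1
  x=-2.331: |R|=1.77389 >1
  x=-2.008: |R|=1.29604 >1
  x=-1.880: |R|=1.13966 >1
So |R|<1 on (-1.7500, 0).

left endpoint -1.7500.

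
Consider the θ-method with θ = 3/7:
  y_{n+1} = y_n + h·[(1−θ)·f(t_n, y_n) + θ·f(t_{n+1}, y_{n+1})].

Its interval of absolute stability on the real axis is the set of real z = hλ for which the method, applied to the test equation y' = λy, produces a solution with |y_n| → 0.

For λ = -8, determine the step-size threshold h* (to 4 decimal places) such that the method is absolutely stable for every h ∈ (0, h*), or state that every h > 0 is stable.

Test eqn y'=λy, z=hλ:
  y_{n+1} = y_n + z·[4/7·y_n + 3/7·y_{n+1}] ⇒ (1 − 3/7z)y_{n+1} = (1 + 4/7z)y_n
  R(z) = (1 + 4/7z)/(1 − 3/7z).

Boundary: |R(x)|=1, x<0.
x=-0.91: |R|=0.3453
R=−1: 1+4/7x = −1+3/7x ⇒ -1/7x=2 ⇒ x=2/(-1/7)=-14.0000
Confirm numerically:
  x=-13.934: |R|=0.99865 <1
  x=-9.678: |R|=0.88006 <1
  x=-7.784: |R|=0.79520 <1
  x=-14.597: |R|=1.01175 >1
  x=-14.586: |R|=1.01154 >1
  x=-14.154: |R|=1.00311 >1
Stable set (-14.0000, 0).

(-14.0000,0); λ=-8 ⇒ h* = (14)/8 = 1.7500.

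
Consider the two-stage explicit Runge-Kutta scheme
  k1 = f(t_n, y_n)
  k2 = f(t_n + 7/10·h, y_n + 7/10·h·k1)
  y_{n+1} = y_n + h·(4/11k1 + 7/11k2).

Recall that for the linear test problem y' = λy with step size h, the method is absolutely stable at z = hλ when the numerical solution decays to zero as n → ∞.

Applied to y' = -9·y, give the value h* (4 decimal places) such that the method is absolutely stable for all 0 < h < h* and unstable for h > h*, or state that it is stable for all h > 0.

(-2.2449,0); λ=-9 ⇒ h* = (110/49)/9 = 0.2494.

Set f=λy, z=hλ:
  k1=λy_n ⇒ h·k1=z·y_n;  k2=λ(1+7/10z)y_n ⇒ h·k2=z(1+7/10z)y_n
  y_{n+1}/y_n = 1 + 4/11z + 7/11z(1+7/10z) = 1 + z + 49/110z²
  ⇒ R(z) = 1 + z + 49/110z².

Need |R(x)|<1, x<0.
x=-1.16: |R|=0.4394
R=1: x+49/110x²=0 ⇒ x=−110/49=-2.2449; min R=1−1/(4·49/110)=0.4388>−1
Confirm numerically:
  x=-1.979: |R|=0.76560 <1
  x=-1.491: |R|=0.49928 <1
  x=-1.316: |R|=0.45546 <1
  x=-0.939: |R|=0.45377 <1
  x=-2.723: |R|=1.57992 >1
  x=-2.605: |R|=1.41787 >1
  x=-2.408: |R|=1.17495 >1
Interval (-2.2449, 0).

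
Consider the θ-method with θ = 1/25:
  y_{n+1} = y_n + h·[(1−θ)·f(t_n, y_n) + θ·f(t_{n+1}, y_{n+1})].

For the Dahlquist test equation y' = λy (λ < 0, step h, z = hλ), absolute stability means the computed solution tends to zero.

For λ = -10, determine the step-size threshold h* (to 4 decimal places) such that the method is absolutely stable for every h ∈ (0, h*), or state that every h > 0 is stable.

Test eqn y'=λy, z=hλ:
  y_{n+1} = y_n + z·[24/25·y_n + 1/25·y_{n+1}] ⇒ (1 − 1/25z)y_{n+1} = (1 + 24/25z)y_n
  Hence R(z) = (1 + 24/25z)/(1 − 1/25z).

Need |R(x)|<1, x<0.
x=-0.3: |R|=0.7036
R=−1: 1+24/25x = −1+1/25x ⇒ -23/25x=2 ⇒ x=2/(-23/25)=-2.1739
Confirm numerically:
  x=-1.670: |R|=0.56543 <1
  x=-1.451: |R|=0.37140 <1
  x=-1.417: |R|=0.34099 <1
  x=-1.321: |R|=0.25470 <1
  x=-2.558: |R|=1.32056 >1
  x=-2.463: |R|=1.24211 >1
So |R|<1 on (-2.1739, 0).

(-2.1739,0); λ=-10 ⇒ h* = (50/23)/10 = 0.2174.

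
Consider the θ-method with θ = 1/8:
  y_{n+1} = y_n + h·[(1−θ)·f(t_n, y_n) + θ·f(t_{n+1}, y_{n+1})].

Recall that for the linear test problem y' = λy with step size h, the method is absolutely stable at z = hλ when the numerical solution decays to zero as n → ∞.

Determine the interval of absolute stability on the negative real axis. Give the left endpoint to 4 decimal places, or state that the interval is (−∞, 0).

Set f=λy, z=hλ:
  y_{n+1} = y_n + z·[7/8·y_n + 1/8·y_{n+1}] ⇒ (1 − 1/8z)y_{n+1} = (1 + 7/8z)y_n
  Hence R(z) = (1 + 7/8z)/(1 − 1/8z).

Solve |R(x)|<1 on ℝ⁻.
x=-0.53: |R|=0.5029
R=−1: 1+7/8x = −1+1/8x ⇒ -3/4x=2 ⇒ x=2/(-3/4)=-2.6667
Confirm numerically:
  x=-2.306: |R|=0.79003 <1
  x=-2.302: |R|=0.78761 <1
  x=-1.393: |R|=0.18642 <1
  x=-1.259: |R|=0.08781 <1
  x=-3.014: |R|=1.18921 >1
  x=-2.835: |R|=1.09322 >1
  x=-2.821: |R|=1.08557 >1
So |R|<1 on (-2.6667, 0).

z∈(-2.6667,0).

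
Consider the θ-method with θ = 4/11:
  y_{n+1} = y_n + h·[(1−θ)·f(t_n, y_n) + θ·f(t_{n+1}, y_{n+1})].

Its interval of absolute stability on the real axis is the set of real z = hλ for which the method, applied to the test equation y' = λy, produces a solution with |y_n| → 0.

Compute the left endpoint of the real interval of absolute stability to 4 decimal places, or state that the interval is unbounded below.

z* = -7.3333.

Test eqn y'=λy, z=hλ:
  y_{n+1} = y_n + z·[7/11·y_n + 4/11·y_{n+1}] ⇒ (1 − 4/11z)y_{n+1} = (1 + 7/11z)y_n
  R(z) = (1 + 7/11z)/(1 − 4/11z).

Solve |R(x)|<1 on ℝ⁻.
x=-1.14: |R|=0.1941
R=−1: 1+7/11x = −1+4/11x ⇒ -3/11x=2 ⇒ x=2/(-3/11)=-7.3333
Confirm numerically:
  x=-6.974: |R|=0.97229 <1
  x=-5.712: |R|=0.85630 <1
  x=-4.396: |R|=0.69172 <1
  x=-4.009: |R|=0.63112 <1
  x=-7.926: |R|=1.04164 >1
  x=-7.455: |R|=1.00894 >1
Stable set (-7.3333, 0).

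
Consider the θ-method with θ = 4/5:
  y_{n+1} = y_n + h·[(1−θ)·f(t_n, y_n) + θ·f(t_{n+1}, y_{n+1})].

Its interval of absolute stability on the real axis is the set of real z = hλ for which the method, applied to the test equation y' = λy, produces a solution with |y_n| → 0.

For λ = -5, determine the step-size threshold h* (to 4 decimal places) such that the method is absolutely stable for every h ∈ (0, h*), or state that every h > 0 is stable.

(−∞, 0) — no finite endpoint. Any h>0 works for λ=-5.

With y'=λy (z=hλ):
  y_{n+1} = y_n + z·[1/5·y_n + 4/5·y_{n+1}] ⇒ (1 − 4/5z)y_{n+1} = (1 + 1/5z)y_n
  Hence R(z) = (1 + 1/5z)/(1 − 4/5z).

Find x<0 with |R(x)|<1.
x=-1.46: |R|=0.3266
x=-2: |R|=0.2308
x=-10: |R|=0.1111
x=-100: |R|=0.2346
θ=4/5≥1/2 ⇒ |1+1/5x|<|1−4/5x| ∀x<0 ⇒ interval (−∞,0).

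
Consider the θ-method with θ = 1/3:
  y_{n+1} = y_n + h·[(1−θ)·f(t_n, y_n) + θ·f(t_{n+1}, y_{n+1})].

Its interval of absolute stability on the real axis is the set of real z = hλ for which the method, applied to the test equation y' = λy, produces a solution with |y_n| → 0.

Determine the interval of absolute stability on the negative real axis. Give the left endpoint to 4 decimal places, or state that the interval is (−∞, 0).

With y'=λy (z=hλ):
  y_{n+1} = y_n + z·[2/3·y_n + 1/3·y_{n+1}] ⇒ (1 − 1/3z)y_{n+1} = (1 + 2/3z)y_n
  so R(z) = (1 + 2/3z)/(1 − 1/3z).

Need |R(x)|<1, x<0.
x=-1.16: |R|=0.1635
R=−1: 1+2/3x = −1+1/3x ⇒ -1/3x=2 ⇒ x=2/(-1/3)=-6.0000
Confirm numerically:
  x=-4.965: |R|=0.87006 <1
  x=-4.530: |R|=0.80478 <1
  x=-3.281: |R|=0.56711 <1
  x=-6.486: |R|=1.05123 >1
  x=-6.384: |R|=1.04092 >1
  x=-6.223: |R|=1.02418 >1
Interval (-6.0000, 0).

z∈(-6.0000,0).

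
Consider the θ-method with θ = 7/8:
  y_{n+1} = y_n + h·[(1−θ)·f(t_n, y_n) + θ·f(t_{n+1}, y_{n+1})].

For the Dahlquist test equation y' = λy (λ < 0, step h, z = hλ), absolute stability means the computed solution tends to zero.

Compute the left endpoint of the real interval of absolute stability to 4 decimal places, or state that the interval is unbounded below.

unbounded; (−∞, 0).

Set f=λy, z=hλ:
  y_{n+1} = y_n + z·[1/8·y_n + 7/8·y_{n+1}] ⇒ (1 − 7/8z)y_{n+1} = (1 + 1/8z)y_n
  Hence R(z) = (1 + 1/8z)/(1 − 7/8z).

Find x<0 with |R(x)|<1.
x=-1.21: |R|=0.4123
x=-2: |R|=0.2727
x=-10: |R|=0.0256
x=-100: |R|=0.1299
θ=7/8≥1/2 ⇒ |1+1/8x|<|1−7/8x| ∀x<0 ⇒ unbounded interval.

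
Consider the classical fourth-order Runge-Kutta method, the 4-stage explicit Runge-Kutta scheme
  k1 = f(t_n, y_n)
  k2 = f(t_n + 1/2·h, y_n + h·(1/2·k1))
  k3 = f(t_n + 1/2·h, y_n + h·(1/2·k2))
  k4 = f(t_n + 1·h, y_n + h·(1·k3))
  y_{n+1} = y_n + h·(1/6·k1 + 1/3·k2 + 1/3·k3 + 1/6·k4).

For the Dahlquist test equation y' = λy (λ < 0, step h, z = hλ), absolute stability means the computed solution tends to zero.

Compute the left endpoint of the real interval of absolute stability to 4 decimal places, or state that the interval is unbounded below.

z* = -2.7853.

On y'=λy, z=hλ:
  order 4, 4-stage ⇒ R(z)=1+z+z^2/2+z^3/6+z^4/24
  (e.g. R(-1.63)=0.27079, |R|=0.27079)

Need |R(x)|<1, x<0.
x=-1.63: |R|=0.2708
|R(-1.52)|=0.2723 |R(-0.58)|=0.5604 |R(-0.52)|=0.5948
Bisect:
  x_lo=-3.6377 |R|=3.2519  x_hi=-0.1452 |R|=0.8648
  mid=-1.89143 |R|=0.30283 →hi
  mid=-2.76454 |R|=0.96916 →hi
  mid=-3.20110 |R|=1.83053 →lo
  mid=-2.98282 |R|=1.34101 →lo
  mid=-2.87368 |R|=1.14165 →lo
  mid=-2.81911 |R|=1.05220 →lo
  mid=-2.79183 |R|=1.00990 →lo
  mid=-2.77819 |R|=0.98934 →hi
  mid=-2.78501 |R|=0.99957 →hi
  ...
  [-2.78543,-2.78522] ⇒ x*=-2.7853
Stable set (-2.7853, 0).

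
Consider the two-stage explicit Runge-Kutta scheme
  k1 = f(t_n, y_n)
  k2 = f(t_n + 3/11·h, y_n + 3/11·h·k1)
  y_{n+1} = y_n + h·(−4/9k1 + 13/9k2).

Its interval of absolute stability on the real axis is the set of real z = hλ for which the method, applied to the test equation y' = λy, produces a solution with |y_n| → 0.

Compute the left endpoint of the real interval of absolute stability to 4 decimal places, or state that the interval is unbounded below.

Set f=λy, z=hλ:
  k1=λy_n ⇒ h·k1=z·y_n;  k2=λ(1+3/11z)y_n ⇒ h·k2=z(1+3/11z)y_n
  y_{n+1}/y_n = 1 − 4/9z + 13/9z(1+3/11z) = 1 + z + 13/33z²
  R(z) = 1 + z + 13/33z².

Need |R(x)|<1, x<0.
x=-1.51: |R|=0.3882
R=1: x+13/33x²=0 ⇒ x=−33/13=-2.5385; min R=1−1/(4·13/33)=0.3654>−1
Confirm numerically:
  x=-2.195: |R|=0.70301 <1
  x=-1.776: |R|=0.46655 <1
  x=-1.557: |R|=0.39801 <1
  x=-1.356: |R|=0.36835 <1
  x=-3.085: |R|=1.66421 >1
  x=-3.011: |R|=1.56050 >1
Interval (-2.5385, 0).

z* = -2.5385.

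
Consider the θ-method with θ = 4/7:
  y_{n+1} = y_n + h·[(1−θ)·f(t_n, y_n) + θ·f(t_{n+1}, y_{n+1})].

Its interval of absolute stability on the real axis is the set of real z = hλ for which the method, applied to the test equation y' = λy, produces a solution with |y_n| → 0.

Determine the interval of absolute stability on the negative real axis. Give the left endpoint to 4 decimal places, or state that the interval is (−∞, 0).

interval (−∞, 0).

Set f=λy, z=hλ:
  y_{n+1} = y_n + z·[3/7·y_n + 4/7·y_{n+1}] ⇒ (1 − 4/7z)y_{n+1} = (1 + 3/7z)y_n
  ⇒ R(z) = (1 + 3/7z)/(1 − 4/7z).

Boundary: |R(x)|=1, x<0.
x=-0.4: |R|=0.6744
x=-2: |R|=0.0667
x=-10: |R|=0.4894
x=-100: |R|=0.7199
θ=4/7≥1/2 ⇒ |1+3/7x|<|1−4/7x| ∀x<0 ⇒ unbounded interval.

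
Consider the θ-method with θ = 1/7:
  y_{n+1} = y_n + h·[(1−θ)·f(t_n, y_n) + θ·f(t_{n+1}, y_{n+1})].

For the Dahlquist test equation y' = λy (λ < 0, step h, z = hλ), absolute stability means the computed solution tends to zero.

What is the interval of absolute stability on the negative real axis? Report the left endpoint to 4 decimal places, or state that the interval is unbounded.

Test eqn y'=λy, z=hλ:
  y_{n+1} = y_n + z·[6/7·y_n + 1/7·y_{n+1}] ⇒ (1 − 1/7z)y_{n+1} = (1 + 6/7z)y_n
  so R(z) = (1 + 6/7z)/(1 − 1/7z).

Solve |R(x)|<1 on ℝ⁻.
x=-0.41: |R|=0.6127
R=−1: 1+6/7x = −1+1/7x ⇒ -5/7x=2 ⇒ x=2/(-5/7)=-2.8000
Confirm numerically:
  x=-2.656: |R|=0.92543 <1
  x=-1.430: |R|=0.18743 <1
  x=-1.416: |R|=0.17776 <1
  x=-3.334: |R|=1.25837 >1
  x=-3.260: |R|=1.22417 >1
  x=-2.943: |R|=1.07191 >1
Interval (-2.8000, 0).

(-2.8000, 0).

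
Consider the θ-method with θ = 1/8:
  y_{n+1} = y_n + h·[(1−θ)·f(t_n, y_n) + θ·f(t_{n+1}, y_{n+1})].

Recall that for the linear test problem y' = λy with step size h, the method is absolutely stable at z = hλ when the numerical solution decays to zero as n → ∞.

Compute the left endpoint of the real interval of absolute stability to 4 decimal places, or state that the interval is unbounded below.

With y'=λy (z=hλ):
  y_{n+1} = y_n + z·[7/8·y_n + 1/8·y_{n+1}] ⇒ (1 − 1/8z)y_{n+1} = (1 + 7/8z)y_n
  ⇒ R(z) = (1 + 7/8z)/(1 − 1/8z).

Solve |R(x)|<1 on ℝ⁻.
x=-0.41: |R|=0.6100
R=−1: 1+7/8x = −1+1/8x ⇒ -3/4x=2 ⇒ x=2/(-3/4)=-2.6667
Confirm numerically:
  x=-2.445: |R|=0.87267 <1
  x=-2.233: |R|=0.74572 <1
  x=-2.088: |R|=0.65583 <1
  x=-3.214: |R|=1.29285 >1
  x=-2.980: |R|=1.17122 >1
  x=-2.740: |R|=1.04097 >1
Interval (-2.6667, 0).

left endpoint -2.6667.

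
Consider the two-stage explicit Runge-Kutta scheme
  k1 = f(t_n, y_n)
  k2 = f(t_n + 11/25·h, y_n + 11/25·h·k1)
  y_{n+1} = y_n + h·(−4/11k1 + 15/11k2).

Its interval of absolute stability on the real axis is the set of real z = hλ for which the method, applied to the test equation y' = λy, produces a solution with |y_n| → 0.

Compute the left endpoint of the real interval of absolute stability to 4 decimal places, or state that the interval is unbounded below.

left endpoint -1.6667.

Test eqn y'=λy, z=hλ:
  k1=λy_n ⇒ h·k1=z·y_n;  k2=λ(1+11/25z)y_n ⇒ h·k2=z(1+11/25z)y_n
  y_{n+1}/y_n = 1 − 4/11z + 15/11z(1+11/25z) = 1 + z + 3/5z²
  so R(z) = 1 + z + 3/5z².

Need |R(x)|<1, x<0.
x=-0.67: |R|=0.5993
R=1: x+3/5x²=0 ⇒ x=−5/3=-1.6667; min R=1−1/(4·3/5)=0.5833>−1
Confirm numerically:
  x=-1.514: |R|=0.86132 <1
  x=-1.496: |R|=0.84681 <1
  x=-0.709: |R|=0.59261 <1
  x=-2.259: |R|=1.80285 >1
  x=-1.967: |R|=1.35445 >1
  x=-1.876: |R|=1.23563 >1
So |R|<1 on (-1.6667, 0).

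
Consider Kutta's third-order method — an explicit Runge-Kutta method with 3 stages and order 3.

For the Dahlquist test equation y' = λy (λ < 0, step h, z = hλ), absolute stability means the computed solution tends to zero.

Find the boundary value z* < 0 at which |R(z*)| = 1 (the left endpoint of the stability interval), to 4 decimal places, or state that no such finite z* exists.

left endpoint -2.5127.

Test eqn y'=λy, z=hλ:
  order 3, 3-stage ⇒ R(z)=1+z+z^2/2+z^3/6
  (e.g. R(-1.59)=0.00410, |R|=0.00410)

Solve |R(x)|<1 on ℝ⁻.
x=-1.59: |R|=0.0041
|R(-2.82)|=1.5814 |R(-1.71)|=0.0813 |R(-1.23)|=0.2163
Bisect:
  x_lo=-2.9688 |R|=1.9229  x_hi=-0.2256 |R|=0.7980
  mid=-1.59717 |R|=0.00075 →hi
  mid=-2.28298 |R|=0.66013 →hi
  mid=-2.62588 |R|=1.19595 →lo
  mid=-2.45443 |R|=0.90666 →hi
  mid=-2.54016 |R|=1.04565 →lo
  mid=-2.49730 |R|=0.97478 →hi
  mid=-2.51873 |R|=1.00986 →lo
  mid=-2.50801 |R|=0.99223 →hi
  mid=-2.51337 |R|=1.00103 →lo
  ...
  [-2.51287,-2.51270] ⇒ x*=-2.5127
So |R|<1 on (-2.5127, 0).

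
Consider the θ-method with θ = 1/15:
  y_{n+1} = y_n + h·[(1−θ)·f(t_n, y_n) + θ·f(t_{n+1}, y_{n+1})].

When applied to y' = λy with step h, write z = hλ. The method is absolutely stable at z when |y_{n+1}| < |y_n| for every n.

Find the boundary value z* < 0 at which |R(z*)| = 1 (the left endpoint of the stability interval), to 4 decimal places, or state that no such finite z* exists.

Set f=λy, z=hλ:
  y_{n+1} = y_n + z·[14/15·y_n + 1/15·y_{n+1}] ⇒ (1 − 1/15z)y_{n+1} = (1 + 14/15z)y_n
  Hence R(z) = (1 + 14/15z)/(1 − 1/15z).

Find x<0 with |R(x)|<1.
x=-1.43: |R|=0.3055
R=−1: 1+14/15x = −1+1/15x ⇒ -13/15x=2 ⇒ x=2/(-13/15)=-2.3077
Confirm numerically:
  x=-2.021: |R|=0.78104 <1
  x=-1.717: |R|=0.54065 <1
  x=-1.282: |R|=0.18106 <1
  x=-2.883: |R|=1.41822 >1
  x=-2.355: |R|=1.03544 >1
So |R|<1 on (-2.3077, 0).

left endpoint -2.3077.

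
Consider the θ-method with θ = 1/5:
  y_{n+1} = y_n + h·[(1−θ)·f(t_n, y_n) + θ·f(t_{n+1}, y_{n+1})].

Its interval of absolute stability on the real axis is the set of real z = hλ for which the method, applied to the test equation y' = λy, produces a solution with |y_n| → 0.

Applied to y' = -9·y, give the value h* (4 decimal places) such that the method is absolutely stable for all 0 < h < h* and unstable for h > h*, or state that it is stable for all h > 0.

(-3.3333,0); λ=-9 ⇒ h* = (10/3)/9 = 0.3704.

On y'=λy, z=hλ:
  y_{n+1} = y_n + z·[4/5·y_n + 1/5·y_{n+1}] ⇒ (1 − 1/5z)y_{n+1} = (1 + 4/5z)y_n
  ⇒ R(z) = (1 + 4/5z)/(1 − 1/5z).

Solve |R(x)|<1 on ℝ⁻.
x=-0.54: |R|=0.5126
R=−1: 1+4/5x = −1+1/5x ⇒ -3/5x=2 ⇒ x=2/(-3/5)=-3.3333
Confirm numerically:
  x=-2.292: |R|=0.57159 <1
  x=-2.091: |R|=0.47440 <1
  x=-1.724: |R|=0.28198 <1
  x=-3.815: |R|=1.16393 >1
  x=-3.600: |R|=1.09302 >1
Interval (-3.3333, 0).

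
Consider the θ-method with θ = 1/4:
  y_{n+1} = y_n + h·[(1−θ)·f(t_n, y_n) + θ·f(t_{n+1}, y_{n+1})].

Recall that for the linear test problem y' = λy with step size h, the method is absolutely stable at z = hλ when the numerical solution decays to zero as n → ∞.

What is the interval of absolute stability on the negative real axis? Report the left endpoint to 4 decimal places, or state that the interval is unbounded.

With y'=λy (z=hλ):
  y_{n+1} = y_n + z·[3/4·y_n + 1/4·y_{n+1}] ⇒ (1 − 1/4z)y_{n+1} = (1 + 3/4z)y_n
  Hence R(z) = (1 + 3/4z)/(1 − 1/4z).

Solve |R(x)|<1 on ℝ⁻.
x=-1.74: |R|=0.2125
R=−1: 1+3/4x = −1+1/4x ⇒ -1/2x=2 ⇒ x=2/(-1/2)=-4.0000
Confirm numerically:
  x=-2.507: |R|=0.54111 <1
  x=-2.206: |R|=0.42185 <1
  x=-2.159: |R|=0.40218 <1
  x=-4.301: |R|=1.07252 >1
  x=-4.119: |R|=1.02931 >1
Interval (-4.0000, 0).

z∈(-4.0000,0).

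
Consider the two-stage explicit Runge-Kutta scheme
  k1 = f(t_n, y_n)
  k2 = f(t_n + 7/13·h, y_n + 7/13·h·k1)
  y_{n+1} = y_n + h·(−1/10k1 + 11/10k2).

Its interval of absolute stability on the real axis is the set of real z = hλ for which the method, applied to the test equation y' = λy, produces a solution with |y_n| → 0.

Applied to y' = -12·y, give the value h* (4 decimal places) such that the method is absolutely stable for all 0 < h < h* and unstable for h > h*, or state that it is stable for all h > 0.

With y'=λy (z=hλ):
  k1=λy_n ⇒ h·k1=z·y_n;  k2=λ(1+7/13z)y_n ⇒ h·k2=z(1+7/13z)y_n
  y_{n+1}/y_n = 1 − 1/10z + 11/10z(1+7/13z) = 1 + z + 77/130z²
  Hence R(z) = 1 + z + 77/130z².

Boundary: |R(x)|=1, x<0.
x=-1.15: |R|=0.6333
R=1: x+77/130x²=0 ⇒ x=−130/77=-1.6883; min R=1−1/(4·77/130)=0.5779>−1
Confirm numerically:
  x=-1.660: |R|=0.97216 <1
  x=-1.140: |R|=0.62976 <1
  x=-0.702: |R|=0.58989 <1
  x=-2.232: |R|=1.71877 >1
  x=-2.096: |R|=1.50614 >1
  x=-1.899: |R|=1.23698 >1
Interval (-1.6883, 0).

(-1.6883,0); λ=-12 ⇒ h* = (130/77)/12 = 0.1407.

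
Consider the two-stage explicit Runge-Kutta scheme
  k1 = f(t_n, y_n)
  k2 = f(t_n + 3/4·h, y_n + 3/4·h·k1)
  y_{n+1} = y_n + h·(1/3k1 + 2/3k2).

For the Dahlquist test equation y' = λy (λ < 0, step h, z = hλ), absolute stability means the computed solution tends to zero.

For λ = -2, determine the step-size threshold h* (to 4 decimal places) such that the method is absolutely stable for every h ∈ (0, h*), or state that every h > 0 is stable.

(-2.0000,0); λ=-2 ⇒ h* = (2)/2 = 1.0000.

Test eqn y'=λy, z=hλ:
  k1=λy_n ⇒ h·k1=z·y_n;  k2=λ(1+3/4z)y_n ⇒ h·k2=z(1+3/4z)y_n
  y_{n+1}/y_n = 1 + 1/3z + 2/3z(1+3/4z) = 1 + z + 1/2z²
  ⇒ R(z) = 1 + z + 1/2z².

Boundary: |R(x)|=1, x<0.
x=-1.78: |R|=0.8042
R=1: x+1/2x²=0 ⇒ x=−2=-2.0000; min R=1−1/(4·1/2)=0.5000>−1
Confirm numerically:
  x=-1.317: |R|=0.55024 <1
  x=-1.141: |R|=0.50994 <1
  x=-1.118: |R|=0.50696 <1
  x=-2.394: |R|=1.47162 >1
  x=-2.333: |R|=1.38844 >1
So |R|<1 on (-2.0000, 0).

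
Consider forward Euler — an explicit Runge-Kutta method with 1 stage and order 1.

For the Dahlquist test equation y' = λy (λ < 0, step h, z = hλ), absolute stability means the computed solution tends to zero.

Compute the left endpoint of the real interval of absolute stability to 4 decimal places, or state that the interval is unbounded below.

z* = -2.0000.

On y'=λy, z=hλ:
  order 1, 1-stage ⇒ R(z)=1+z
  (e.g. R(-1.78)=-0.78000, |R|=0.78000)

Boundary: |R(x)|=1, x<0.
x=-1.78: |R|=0.7800
|R(-2.18)|=1.1800 |R(-1.01)|=0.0100 |R(-0.91)|=0.0900
Bisect:
  x_lo=-2.7214 |R|=1.7214  x_hi=-0.3952 |R|=0.6048
  mid=-1.55829 |R|=0.55829 →hi
  mid=-2.13984 |R|=1.13984 →lo
  mid=-1.84906 |R|=0.84906 →hi
  mid=-1.99445 |R|=0.99445 →hi
  mid=-2.06714 |R|=1.06714 →lo
  mid=-2.03080 |R|=1.03080 →lo
  mid=-2.01262 |R|=1.01262 →lo
  mid=-2.00354 |R|=1.00354 →lo
  ...
  [-2.00013,-1.99999] ⇒ x*=-2.0000
Stable set (-2.0000, 0).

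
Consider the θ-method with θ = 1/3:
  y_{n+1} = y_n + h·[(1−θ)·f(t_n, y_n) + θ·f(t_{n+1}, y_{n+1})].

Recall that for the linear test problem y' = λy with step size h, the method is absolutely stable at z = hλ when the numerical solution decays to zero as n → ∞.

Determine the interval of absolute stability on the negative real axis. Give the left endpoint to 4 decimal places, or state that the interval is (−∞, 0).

On y'=λy, z=hλ:
  y_{n+1} = y_n + z·[2/3·y_n + 1/3·y_{n+1}] ⇒ (1 − 1/3z)y_{n+1} = (1 + 2/3z)y_n
  ⇒ R(z) = (1 + 2/3z)/(1 − 1/3z).

Solve |R(x)|<1 on ℝ⁻.
x=-1.42: |R|=0.0362
R=−1: 1+2/3x = −1+1/3x ⇒ -1/3x=2 ⇒ x=2/(-1/3)=-6.0000
Confirm numerically:
  x=-5.876: |R|=0.98603 <1
  x=-4.941: |R|=0.86664 <1
  x=-3.821: |R|=0.68055 <1
  x=-3.428: |R|=0.59988 <1
  x=-6.551: |R|=1.05769 >1
  x=-6.464: |R|=1.04903 >1
  x=-6.302: |R|=1.03247 >1
Interval (-6.0000, 0).

z∈(-6.0000,0).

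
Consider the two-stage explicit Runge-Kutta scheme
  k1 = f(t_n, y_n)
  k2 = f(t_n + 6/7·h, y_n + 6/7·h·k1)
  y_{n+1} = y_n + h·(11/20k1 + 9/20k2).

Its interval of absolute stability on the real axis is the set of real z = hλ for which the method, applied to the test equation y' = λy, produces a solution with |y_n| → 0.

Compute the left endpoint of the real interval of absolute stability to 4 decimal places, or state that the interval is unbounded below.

Set f=λy, z=hλ:
  k1=λy_n ⇒ h·k1=z·y_n;  k2=λ(1+6/7z)y_n ⇒ h·k2=z(1+6/7z)y_n
  y_{n+1}/y_n = 1 + 11/20z + 9/20z(1+6/7z) = 1 + z + 27/70z²
  so R(z) = 1 + z + 27/70z².

Solve |R(x)|<1 on ℝ⁻.
x=-0.66: |R|=0.5080
R=1: x+27/70x²=0 ⇒ x=−70/27=-2.5926; min R=1−1/(4·27/70)=0.3519>−1
Confirm numerically:
  x=-1.817: |R|=0.45643 <1
  x=-1.803: |R|=0.45088 <1
  x=-1.390: |R|=0.35524 <1
  x=-1.107: |R|=0.36567 <1
  x=-3.167: |R|=1.70167 >1
  x=-3.121: |R|=1.63610 >1
  x=-2.716: |R|=1.12928 >1
Interval (-2.5926, 0).

z* = -2.5926.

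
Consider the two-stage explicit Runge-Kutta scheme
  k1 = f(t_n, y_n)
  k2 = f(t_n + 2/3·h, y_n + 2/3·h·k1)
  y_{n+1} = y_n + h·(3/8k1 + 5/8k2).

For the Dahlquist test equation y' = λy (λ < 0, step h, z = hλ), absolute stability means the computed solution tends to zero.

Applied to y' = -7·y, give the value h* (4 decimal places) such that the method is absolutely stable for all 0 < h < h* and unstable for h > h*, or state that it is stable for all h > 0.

(-2.4000,0); λ=-7 ⇒ h* = (12/5)/7 = 0.3429.

With y'=λy (z=hλ):
  k1=λy_n ⇒ h·k1=z·y_n;  k2=λ(1+2/3z)y_n ⇒ h·k2=z(1+2/3z)y_n
  y_{n+1}/y_n = 1 + 3/8z + 5/8z(1+2/3z) = 1 + z + 5/12z²
  R(z) = 1 + z + 5/12z².

Find x<0 with |R(x)|<1.
x=-0.33: |R|=0.7154
R=1: x+5/12x²=0 ⇒ x=−12/5=-2.4000; min R=1−1/(4·5/12)=0.4000>−1
Confirm numerically:
  x=-1.758: |R|=0.52974 <1
  x=-1.663: |R|=0.48932 <1
  x=-1.658: |R|=0.48740 <1
  x=-0.981: |R|=0.41998 <1
  x=-2.880: |R|=1.57600 >1
  x=-2.589: |R|=1.20388 >1
Stable set (-2.4000, 0).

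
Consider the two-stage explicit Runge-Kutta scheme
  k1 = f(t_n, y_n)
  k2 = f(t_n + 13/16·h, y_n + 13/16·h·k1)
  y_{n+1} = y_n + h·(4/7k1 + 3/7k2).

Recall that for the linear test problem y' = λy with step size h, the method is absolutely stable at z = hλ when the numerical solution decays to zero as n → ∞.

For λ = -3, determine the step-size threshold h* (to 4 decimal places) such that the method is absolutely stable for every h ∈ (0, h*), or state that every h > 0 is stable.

(-2.8718,0); λ=-3 ⇒ h* = (112/39)/3 = 0.9573.

Set f=λy, z=hλ:
  k1=λy_n ⇒ h·k1=z·y_n;  k2=λ(1+13/16z)y_n ⇒ h·k2=z(1+13/16z)y_n
  y_{n+1}/y_n = 1 + 4/7z + 3/7z(1+13/16z) = 1 + z + 39/112z²
  so R(z) = 1 + z + 39/112z².

Find x<0 with |R(x)|<1.
x=-0.97: |R|=0.3576
R=1: x+39/112x²=0 ⇒ x=−112/39=-2.8718; min R=1−1/(4·39/112)=0.2821>−1
Confirm numerically:
  x=-2.654: |R|=0.79872 <1
  x=-2.440: |R|=0.63313 <1
  x=-2.146: |R|=0.45764 <1
  x=-1.565: |R|=0.28786 <1
  x=-3.459: |R|=1.70727 >1
  x=-2.986: |R|=1.11875 >1
  x=-2.982: |R|=1.11443 >1
Stable set (-2.8718, 0).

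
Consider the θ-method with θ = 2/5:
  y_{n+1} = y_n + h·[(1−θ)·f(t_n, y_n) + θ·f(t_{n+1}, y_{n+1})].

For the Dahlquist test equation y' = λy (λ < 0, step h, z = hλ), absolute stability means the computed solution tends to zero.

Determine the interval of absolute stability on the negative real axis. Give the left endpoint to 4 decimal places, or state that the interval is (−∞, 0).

Test eqn y'=λy, z=hλ:
  y_{n+1} = y_n + z·[3/5·y_n + 2/5·y_{n+1}] ⇒ (1 − 2/5z)y_{n+1} = (1 + 3/5z)y_n
  ⇒ R(z) = (1 + 3/5z)/(1 − 2/5z).

Need |R(x)|<1, x<0.
x=-0.81: |R|=0.3882
R=−1: 1+3/5x = −1+2/5x ⇒ -1/5x=2 ⇒ x=2/(-1/5)=-10.0000
Confirm numerically:
  x=-9.333: |R|=0.97182 <1
  x=-5.819: |R|=0.74871 <1
  x=-4.318: |R|=0.58331 <1
  x=-10.519: |R|=1.01993 >1
  x=-10.477: |R|=1.01838 >1
  x=-10.252: |R|=1.00988 >1
Stable set (-10.0000, 0).

z∈(-10.0000,0).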